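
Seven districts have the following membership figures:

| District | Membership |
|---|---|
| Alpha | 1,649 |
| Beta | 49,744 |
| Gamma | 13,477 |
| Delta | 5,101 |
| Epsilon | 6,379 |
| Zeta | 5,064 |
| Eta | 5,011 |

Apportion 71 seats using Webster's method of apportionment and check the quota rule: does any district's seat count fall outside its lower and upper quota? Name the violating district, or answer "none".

Standard quotas: Alpha 1.355, Beta 40.866, Gamma 11.072, Delta 4.191, Epsilon 5.240, Zeta 4.160, Eta 4.117.
Webster allocation: Alpha 1, Beta 42, Gamma 11, Delta 4, Epsilon 5, Zeta 4, Eta 4.
Beta has quota 40.866 (lower 40, upper 41) but receives 42 — outside the quota interval.

Beta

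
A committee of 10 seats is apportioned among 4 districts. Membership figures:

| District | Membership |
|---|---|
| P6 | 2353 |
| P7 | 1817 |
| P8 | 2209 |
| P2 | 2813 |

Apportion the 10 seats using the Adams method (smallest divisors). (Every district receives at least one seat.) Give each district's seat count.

P6 3; P7 2; P8 2; P2 3

Standard divisor 9192/10 ≈ 919.2; standard quotas: P6 2.560, P7 1.977, P8 2.403, P2 3.060.
Rounding up gives 3, 2, 3, 4 = 12 seats, so the divisor must be adjusted.
With modified divisor 1140: modified quotas P6 2.064, P7 1.594, P8 1.938, P2 2.468.
Rounding up: P6 3, P7 2, P8 2, P2 3 (total 10).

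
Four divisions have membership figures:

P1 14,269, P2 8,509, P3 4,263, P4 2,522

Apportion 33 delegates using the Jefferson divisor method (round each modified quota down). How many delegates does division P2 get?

10

Standard divisor 29563/33 ≈ 895.848; standard quotas: P1 15.928, P2 9.498, P3 4.759, P4 2.815.
Rounding down gives 15, 9, 4, 2 = 30 seats, so the divisor must be adjusted.
With modified divisor 847.83: modified quotas P1 16.830, P2 10.036, P3 5.028, P4 2.975.
Rounding down: P1 16, P2 10, P3 5, P4 2 (total 33).
P2 receives 10.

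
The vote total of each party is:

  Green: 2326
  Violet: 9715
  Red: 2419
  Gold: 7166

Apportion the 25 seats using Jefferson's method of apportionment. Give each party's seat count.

Standard divisor 21626/25 ≈ 865.04; standard quotas: Green 2.689, Violet 11.231, Red 2.796, Gold 8.284.
Rounding down gives 2, 11, 2, 8 = 23 seats, so the divisor must be adjusted.
With modified divisor 800: modified quotas Green 2.908, Violet 12.144, Red 3.024, Gold 8.957.
Rounding down: Green 2, Violet 12, Red 3, Gold 8 (total 25).

Green 2; Violet 12; Red 3; Gold 8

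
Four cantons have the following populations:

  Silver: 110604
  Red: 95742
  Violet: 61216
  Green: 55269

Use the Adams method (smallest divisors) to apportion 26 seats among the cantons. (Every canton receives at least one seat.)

Silver: 9, Red: 7, Violet: 5, Green: 5

Standard divisor 322831/26 ≈ 12416.577; standard quotas: Silver 8.908, Red 7.711, Violet 4.930, Green 4.451.
Rounding up gives 9, 8, 5, 5 = 27 seats, so the divisor must be adjusted.
With modified divisor 13747: modified quotas Silver 8.046, Red 6.965, Violet 4.453, Green 4.020.
Rounding up: Silver 9, Red 7, Violet 5, Green 5 (total 26).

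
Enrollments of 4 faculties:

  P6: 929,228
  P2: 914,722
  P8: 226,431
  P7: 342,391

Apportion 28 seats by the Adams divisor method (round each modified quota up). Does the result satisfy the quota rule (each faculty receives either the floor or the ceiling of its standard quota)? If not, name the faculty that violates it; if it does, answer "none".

none

Standard quotas: P6 10.784, P2 10.615, P8 2.628, P7 3.973.
Adams allocation: P6 11, P2 10, P8 3, P7 4.
Every allocation lies between the lower and upper quota.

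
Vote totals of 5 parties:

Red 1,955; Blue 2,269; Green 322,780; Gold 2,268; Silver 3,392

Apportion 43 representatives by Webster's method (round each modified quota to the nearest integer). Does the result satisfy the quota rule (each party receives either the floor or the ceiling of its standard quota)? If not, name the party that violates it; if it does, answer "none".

Green

Standard quotas: Red 0.253, Blue 0.293, Green 41.722, Gold 0.293, Silver 0.438.
Webster allocation: Red 0, Blue 0, Green 43, Gold 0, Silver 0.
Green has quota 41.722 (lower 41, upper 42) but receives 43 — outside the quota interval.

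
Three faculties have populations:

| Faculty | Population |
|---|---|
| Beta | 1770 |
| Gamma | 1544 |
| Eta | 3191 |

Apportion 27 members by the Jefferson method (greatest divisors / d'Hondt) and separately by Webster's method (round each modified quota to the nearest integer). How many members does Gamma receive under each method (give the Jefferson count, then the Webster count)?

Jefferson: Beta 7, Gamma 6, Eta 14.
Webster: Beta 7, Gamma 7, Eta 13.
Gamma gets 6 under Jefferson and 7 under Webster.

6 and 7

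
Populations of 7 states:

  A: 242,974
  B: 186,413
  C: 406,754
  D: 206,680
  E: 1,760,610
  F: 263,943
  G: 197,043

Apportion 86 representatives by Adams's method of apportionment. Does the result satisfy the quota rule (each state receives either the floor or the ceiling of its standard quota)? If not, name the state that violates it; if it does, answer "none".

E

Standard quotas: A 6.401, B 4.911, C 10.716, D 5.445, E 46.383, F 6.953, G 5.191.
Adams allocation: A 7, B 5, C 11, D 6, E 45, F 7, G 5.
E has quota 46.383 (lower 46, upper 47) but receives 45 — outside the quota interval.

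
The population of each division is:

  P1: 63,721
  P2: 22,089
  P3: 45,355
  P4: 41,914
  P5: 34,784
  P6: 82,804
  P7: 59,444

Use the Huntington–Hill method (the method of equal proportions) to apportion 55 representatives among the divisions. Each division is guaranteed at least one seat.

With divisor 6364: modified quotas P1 10.013, P2 3.471, P3 7.127, P4 6.586, P5 5.466, P6 13.011, P7 9.341.
Geometric-mean thresholds: P1 √(10·11)=10.488, P2 √(3·4)=3.464, P3 √(7·8)=7.483, P4 √(6·7)=6.481, P5 √(5·6)=5.477, P6 √(13·14)=13.491, P7 √(9·10)=9.487.
Each quota rounded against its threshold gives P1 10, P2 4, P3 7, P4 7, P5 5, P6 13, P7 9 (total 55).

P1=10, P2=4, P3=7, P4=7, P5=5, P6=13, P7=9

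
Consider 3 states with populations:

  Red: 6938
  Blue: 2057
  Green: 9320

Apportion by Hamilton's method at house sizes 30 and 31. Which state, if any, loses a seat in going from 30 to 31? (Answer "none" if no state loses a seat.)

Blue

At 30 seats: Red 11, Blue 4, Green 15.
At 31 seats: Red 12, Blue 3, Green 16.
Blue drops from 4 to 3.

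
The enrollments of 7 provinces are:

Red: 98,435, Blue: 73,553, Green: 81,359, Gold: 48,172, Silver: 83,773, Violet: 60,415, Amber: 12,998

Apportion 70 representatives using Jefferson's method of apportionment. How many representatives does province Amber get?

Standard divisor 458705/70 ≈ 6552.929; standard quotas: Red 15.022, Blue 11.224, Green 12.416, Gold 7.351, Silver 12.784, Violet 9.220, Amber 1.984.
Rounding down gives 15, 11, 12, 7, 12, 9, 1 = 67 seats, so the divisor must be adjusted.
With modified divisor 6200: modified quotas Red 15.877, Blue 11.863, Green 13.122, Gold 7.770, Silver 13.512, Violet 9.744, Amber 2.096.
Rounding down: Red 15, Blue 11, Green 13, Gold 7, Silver 13, Violet 9, Amber 2 (total 70).
Amber receives 2.

2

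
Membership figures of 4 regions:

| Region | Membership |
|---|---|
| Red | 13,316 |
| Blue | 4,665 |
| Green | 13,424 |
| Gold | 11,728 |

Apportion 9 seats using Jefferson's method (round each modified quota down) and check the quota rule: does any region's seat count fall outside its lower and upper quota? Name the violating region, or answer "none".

none

Standard quotas: Red 2.778, Blue 0.973, Green 2.801, Gold 2.447.
Jefferson allocation: Red 3, Blue 1, Green 3, Gold 2.
Every allocation lies between the lower and upper quota.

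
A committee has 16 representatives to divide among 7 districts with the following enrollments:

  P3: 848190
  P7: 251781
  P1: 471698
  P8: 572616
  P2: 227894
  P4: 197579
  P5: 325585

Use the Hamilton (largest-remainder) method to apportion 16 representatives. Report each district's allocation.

P3 5, P7 1, P1 3, P8 3, P2 1, P4 1, P5 2

The standard divisor is 2895343/16 ≈ 180958.938.
Standard quotas: P3 4.6872, P7 1.3914, P1 2.6067, P8 3.1643, P2 1.2594, P4 1.0918, P5 1.7992.
Lower quotas: P3 4, P7 1, P1 2, P8 3, P2 1, P4 1, P5 1 (sum 13, leaving 3 seats).
Remainders in descending order: P5 0.7992, P3 0.6872, P1 0.6067, P7 0.3914, P2 0.2594, P8 0.1643, P4 0.0918.
The surplus seats go to P5, P3, P1.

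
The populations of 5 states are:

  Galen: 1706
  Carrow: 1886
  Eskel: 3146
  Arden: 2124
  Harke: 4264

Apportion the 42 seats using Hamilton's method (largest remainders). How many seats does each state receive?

Galen 5; Carrow 6; Eskel 10; Arden 7; Harke 14

The standard divisor is 13126/42 ≈ 312.524.
Standard quotas: Galen 5.459, Carrow 6.035, Eskel 10.066, Arden 6.796, Harke 13.644.
Lower quotas: Galen 5, Carrow 6, Eskel 10, Arden 6, Harke 13 (sum 40, leaving 2 seats).
Remainders in descending order: Arden 0.796, Harke 0.644, Galen 0.459, Eskel 0.066, Carrow 0.035.
Largest remainders: Arden, Harke receive the extra seats.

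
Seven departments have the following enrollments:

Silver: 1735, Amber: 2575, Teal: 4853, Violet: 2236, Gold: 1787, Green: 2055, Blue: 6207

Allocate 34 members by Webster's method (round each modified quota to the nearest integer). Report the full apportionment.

Standard divisor 21448/34 ≈ 630.824; standard quotas: Silver 2.750, Amber 4.082, Teal 7.693, Violet 3.545, Gold 2.833, Green 3.258, Blue 9.840.
Rounding to the nearest integer gives 3, 4, 8, 4, 3, 3, 10 = 35 seats, so the divisor must be adjusted.
With modified divisor 643: modified quotas Silver 2.698, Amber 4.005, Teal 7.547, Violet 3.477, Gold 2.779, Green 3.196, Blue 9.653.
Rounding to the nearest integer: Silver 3, Amber 4, Teal 8, Violet 3, Gold 3, Green 3, Blue 10 (total 34).

Silver 3; Amber 4; Teal 8; Violet 3; Gold 3; Green 3; Blue 10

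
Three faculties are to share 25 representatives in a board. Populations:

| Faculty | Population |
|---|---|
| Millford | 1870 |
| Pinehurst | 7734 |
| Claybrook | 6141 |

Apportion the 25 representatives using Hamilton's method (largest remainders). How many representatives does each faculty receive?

Total 15745; standard divisor 15745/25 ≈ 629.8.
Standard quotas: Millford 2.9692, Pinehurst 12.2801, Claybrook 9.7507.
Lower quotas: Millford 2, Pinehurst 12, Claybrook 9 (sum 23, leaving 2 seats).
Remainders in descending order: Millford 0.9692, Claybrook 0.7507, Pinehurst 0.2801.
Largest remainders: Millford, Claybrook receive the extra seats.

Millford 3, Pinehurst 12, Claybrook 10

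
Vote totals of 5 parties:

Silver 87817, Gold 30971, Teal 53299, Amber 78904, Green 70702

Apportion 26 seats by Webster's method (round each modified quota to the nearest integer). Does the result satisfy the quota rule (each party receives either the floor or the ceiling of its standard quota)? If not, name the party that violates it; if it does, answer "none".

Standard quotas: Silver 7.098, Gold 2.503, Teal 4.308, Amber 6.377, Green 5.714.
Webster allocation: Silver 7, Gold 3, Teal 4, Amber 6, Green 6.
Every allocation lies between the lower and upper quota.

none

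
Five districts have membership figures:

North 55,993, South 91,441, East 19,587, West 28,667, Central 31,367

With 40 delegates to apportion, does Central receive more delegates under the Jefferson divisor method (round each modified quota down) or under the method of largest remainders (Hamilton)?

Jefferson: North 10, South 17, East 3, West 5, Central 5.
Hamilton: North 10, South 16, East 3, West 5, Central 6.
Central gets 5 under Jefferson and 6 under Hamilton.

Hamilton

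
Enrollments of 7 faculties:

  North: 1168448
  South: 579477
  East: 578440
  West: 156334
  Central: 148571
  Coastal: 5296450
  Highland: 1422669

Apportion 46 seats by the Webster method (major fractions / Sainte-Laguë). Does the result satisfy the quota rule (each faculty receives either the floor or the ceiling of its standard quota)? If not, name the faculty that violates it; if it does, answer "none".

Coastal

Standard quotas: North 5.748, South 2.851, East 2.846, West 0.769, Central 0.731, Coastal 26.056, Highland 6.999.
Webster allocation: North 6, South 3, East 3, West 1, Central 1, Coastal 25, Highland 7.
Coastal has quota 26.056 (lower 26, upper 27) but receives 25 — outside the quota interval.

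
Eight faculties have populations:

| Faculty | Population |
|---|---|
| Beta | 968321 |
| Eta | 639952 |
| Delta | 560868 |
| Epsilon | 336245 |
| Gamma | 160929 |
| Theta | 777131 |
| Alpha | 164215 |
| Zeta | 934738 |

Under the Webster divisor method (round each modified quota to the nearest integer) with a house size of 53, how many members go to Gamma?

2

Standard divisor 4542399/53 ≈ 85705.642; standard quotas: Beta 11.298, Eta 7.467, Delta 6.544, Epsilon 3.923, Gamma 1.878, Theta 9.067, Alpha 1.916, Zeta 10.906.
Rounding to the nearest integer gives Beta 11, Eta 7, Delta 7, Epsilon 4, Gamma 2, Theta 9, Alpha 2, Zeta 11 — total 53, matching the house size, so no adjustment is needed.
Gamma receives 2.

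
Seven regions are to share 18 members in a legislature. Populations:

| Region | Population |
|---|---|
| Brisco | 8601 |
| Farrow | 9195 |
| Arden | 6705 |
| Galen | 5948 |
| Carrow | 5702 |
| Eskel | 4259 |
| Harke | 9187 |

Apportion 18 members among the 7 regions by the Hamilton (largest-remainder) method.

Standard divisor: 49597 ÷ 18 ≈ 2755.389.
Standard quotas: Brisco 3.1215, Farrow 3.3371, Arden 2.4334, Galen 2.1587, Carrow 2.0694, Eskel 1.5457, Harke 3.3342.
Lower quotas: Brisco 3, Farrow 3, Arden 2, Galen 2, Carrow 2, Eskel 1, Harke 3 (sum 16, leaving 2 seats).
Remainders in descending order: Eskel 0.5457, Arden 0.4334, Farrow 0.3371, Harke 0.3342, Galen 0.1587, Brisco 0.1215, Carrow 0.0694.
Largest remainders: Eskel, Arden receive the extra seats.

Brisco 3, Farrow 3, Arden 3, Galen 2, Carrow 2, Eskel 2, Harke 3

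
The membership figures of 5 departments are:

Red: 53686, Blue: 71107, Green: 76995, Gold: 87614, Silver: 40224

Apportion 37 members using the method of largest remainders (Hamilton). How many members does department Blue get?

8

The standard divisor is 329626/37 ≈ 8908.811.
Standard quotas: Red 6.0262, Blue 7.9816, Green 8.6426, Gold 9.8345, Silver 4.5151.
Lower quotas: Red 6, Blue 7, Green 8, Gold 9, Silver 4 (sum 34, leaving 3 seats).
Remainders in descending order: Blue 0.9816, Gold 0.8345, Green 0.6426, Silver 0.5151, Red 0.0262.
The surplus seats go to Blue, Gold, Green.
Blue receives 8.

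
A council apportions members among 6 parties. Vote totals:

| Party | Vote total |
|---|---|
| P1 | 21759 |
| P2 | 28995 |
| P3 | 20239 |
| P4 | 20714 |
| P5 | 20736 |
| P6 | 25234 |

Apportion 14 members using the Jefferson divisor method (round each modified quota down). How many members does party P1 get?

Standard divisor 137677/14 ≈ 9834.071; standard quotas: P1 2.213, P2 2.948, P3 2.058, P4 2.106, P5 2.109, P6 2.566.
Rounding down gives 2, 2, 2, 2, 2, 2 = 12 seats, so the divisor must be adjusted.
With modified divisor 7800: modified quotas P1 2.790, P2 3.717, P3 2.595, P4 2.656, P5 2.658, P6 3.235.
Rounding down: P1 2, P2 3, P3 2, P4 2, P5 2, P6 3 (total 14).
P1 receives 2.

2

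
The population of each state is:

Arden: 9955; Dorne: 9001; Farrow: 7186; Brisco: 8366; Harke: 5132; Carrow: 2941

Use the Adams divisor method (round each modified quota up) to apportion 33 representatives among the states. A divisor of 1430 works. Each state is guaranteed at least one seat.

Arden 7; Dorne 7; Farrow 6; Brisco 6; Harke 4; Carrow 3

With modified divisor 1430: modified quotas Arden 6.962, Dorne 6.294, Farrow 5.025, Brisco 5.850, Harke 3.589, Carrow 2.057.
Rounding up: Arden 7, Dorne 7, Farrow 6, Brisco 6, Harke 4, Carrow 3 (total 33).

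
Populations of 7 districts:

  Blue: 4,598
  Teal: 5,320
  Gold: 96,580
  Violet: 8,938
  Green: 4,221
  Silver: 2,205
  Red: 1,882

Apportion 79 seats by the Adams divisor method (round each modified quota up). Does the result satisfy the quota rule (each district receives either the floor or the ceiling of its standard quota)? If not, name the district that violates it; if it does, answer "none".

Gold

Standard quotas: Blue 2.935, Teal 3.396, Gold 61.658, Violet 5.706, Green 2.695, Silver 1.408, Red 1.201.
Adams allocation: Blue 3, Teal 4, Gold 59, Violet 6, Green 3, Silver 2, Red 2.
Gold has quota 61.658 (lower 61, upper 62) but receives 59 — outside the quota interval.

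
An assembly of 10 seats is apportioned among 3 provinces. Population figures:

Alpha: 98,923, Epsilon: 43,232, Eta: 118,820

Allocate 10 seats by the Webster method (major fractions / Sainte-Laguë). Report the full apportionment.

Standard divisor 260975/10 ≈ 26097.5; standard quotas: Alpha 3.791, Epsilon 1.657, Eta 4.553.
Rounding to the nearest integer gives 4, 2, 5 = 11 seats, so the divisor must be adjusted.
With modified divisor 27300: modified quotas Alpha 3.624, Epsilon 1.584, Eta 4.352.
Rounding to the nearest integer: Alpha 4, Epsilon 2, Eta 4 (total 10).

Alpha 4, Epsilon 2, Eta 4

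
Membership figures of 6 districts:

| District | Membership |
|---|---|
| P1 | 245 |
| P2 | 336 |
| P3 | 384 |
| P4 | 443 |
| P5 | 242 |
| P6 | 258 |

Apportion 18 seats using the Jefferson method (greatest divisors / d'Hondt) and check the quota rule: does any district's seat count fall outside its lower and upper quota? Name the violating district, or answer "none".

none

Standard quotas: P1 2.311, P2 3.170, P3 3.623, P4 4.179, P5 2.283, P6 2.434.
Jefferson allocation: P1 2, P2 3, P3 4, P4 5, P5 2, P6 2.
Every allocation lies between the lower and upper quota.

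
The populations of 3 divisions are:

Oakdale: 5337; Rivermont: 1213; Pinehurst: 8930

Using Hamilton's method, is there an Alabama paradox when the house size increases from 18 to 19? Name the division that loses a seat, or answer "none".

Rivermont

At 18 seats: Oakdale 6, Rivermont 2, Pinehurst 10.
At 19 seats: Oakdale 7, Rivermont 1, Pinehurst 11.
Rivermont drops from 2 to 1.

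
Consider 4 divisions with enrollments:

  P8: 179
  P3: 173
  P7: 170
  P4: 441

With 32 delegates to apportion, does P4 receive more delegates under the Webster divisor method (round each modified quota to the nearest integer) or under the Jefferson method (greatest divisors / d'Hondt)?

Webster: P8 6, P3 6, P7 6, P4 14.
Jefferson: P8 6, P3 6, P7 5, P4 15.
P4 gets 14 under Webster and 15 under Jefferson.

Jefferson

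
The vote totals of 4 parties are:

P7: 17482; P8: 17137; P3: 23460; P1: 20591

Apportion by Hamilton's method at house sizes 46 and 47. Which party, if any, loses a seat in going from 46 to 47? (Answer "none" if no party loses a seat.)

At 46 seats: P7 10, P8 10, P3 14, P1 12.
At 47 seats: P7 11, P8 10, P3 14, P1 12.
No party's allocation decreased.

none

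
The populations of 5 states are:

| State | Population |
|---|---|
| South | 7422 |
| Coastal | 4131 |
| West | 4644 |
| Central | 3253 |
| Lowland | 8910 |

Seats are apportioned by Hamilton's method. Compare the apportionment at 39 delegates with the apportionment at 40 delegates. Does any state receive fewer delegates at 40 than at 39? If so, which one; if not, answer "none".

none

At 39 seats: South 10, Coastal 6, West 6, Central 5, Lowland 12.
At 40 seats: South 10, Coastal 6, West 6, Central 5, Lowland 13.
No state's allocation decreased.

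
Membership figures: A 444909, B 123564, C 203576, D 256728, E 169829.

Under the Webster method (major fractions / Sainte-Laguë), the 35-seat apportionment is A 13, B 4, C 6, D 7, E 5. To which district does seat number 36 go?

D

Priority for the next seat is population ÷ (current seats + 0.5).
Priorities: A 32956.222, B 27458.667, C 31319.385, D 34230.400, E 30878.000.
Highest priority: D.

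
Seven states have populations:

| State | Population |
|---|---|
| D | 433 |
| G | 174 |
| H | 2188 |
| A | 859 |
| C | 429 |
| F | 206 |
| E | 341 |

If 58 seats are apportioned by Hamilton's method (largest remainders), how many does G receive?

2

Total 4630; standard divisor 4630/58 ≈ 79.828.
Standard quotas: D 5.424, G 2.180, H 27.409, A 10.761, C 5.374, F 2.581, E 4.272.
Lower quotas: D 5, G 2, H 27, A 10, C 5, F 2, E 4 (sum 55, leaving 3 seats).
Remainders in descending order: A 0.761, F 0.581, D 0.424, H 0.409, C 0.374, E 0.272, G 0.180.
The surplus seats go to A, F, D.
G receives 2.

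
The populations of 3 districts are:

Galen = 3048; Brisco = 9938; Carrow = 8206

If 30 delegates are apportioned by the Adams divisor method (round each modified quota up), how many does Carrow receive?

Standard divisor 21192/30 ≈ 706.4; standard quotas: Galen 4.315, Brisco 14.069, Carrow 11.617.
Rounding up gives 5, 15, 12 = 32 seats, so the divisor must be adjusted.
With modified divisor 750: modified quotas Galen 4.064, Brisco 13.251, Carrow 10.941.
Rounding up: Galen 5, Brisco 14, Carrow 11 (total 30).
Carrow receives 11.

11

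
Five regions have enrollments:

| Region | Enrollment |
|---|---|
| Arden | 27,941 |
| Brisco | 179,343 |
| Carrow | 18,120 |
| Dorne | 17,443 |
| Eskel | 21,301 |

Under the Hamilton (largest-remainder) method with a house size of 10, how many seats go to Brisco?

7

The standard divisor is 264148/10 ≈ 26414.8.
Standard quotas: Arden 1.0578, Brisco 6.7895, Carrow 0.6860, Dorne 0.6603, Eskel 0.8064.
Lower quotas: Arden 1, Brisco 6, Carrow 0, Dorne 0, Eskel 0 (sum 7, leaving 3 seats).
Remainders in descending order: Eskel 0.8064, Brisco 0.7895, Carrow 0.6860, Dorne 0.6603, Arden 0.0578.
The surplus seats go to Eskel, Brisco, Carrow.
Brisco receives 7.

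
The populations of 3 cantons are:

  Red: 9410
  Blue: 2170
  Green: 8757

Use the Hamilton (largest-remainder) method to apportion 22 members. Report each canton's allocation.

Total 20337; standard divisor 20337/22 ≈ 924.409.
Standard quotas: Red 10.1795, Blue 2.3474, Green 9.4731.
Lower quotas: Red 10, Blue 2, Green 9 (sum 21, leaving 1 seat).
Remainders in descending order: Green 0.4731, Blue 0.3474, Red 0.1795.
The surplus seat goes to Green.

Red: 10, Blue: 2, Green: 10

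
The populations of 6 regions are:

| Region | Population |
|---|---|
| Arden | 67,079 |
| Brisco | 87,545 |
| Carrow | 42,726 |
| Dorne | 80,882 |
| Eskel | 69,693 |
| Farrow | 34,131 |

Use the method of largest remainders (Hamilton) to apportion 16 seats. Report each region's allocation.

Total 382056; standard divisor 382056/16 ≈ 23878.5.
Standard quotas: Arden 2.8092, Brisco 3.6663, Carrow 1.7893, Dorne 3.3872, Eskel 2.9187, Farrow 1.4294.
Lower quotas: Arden 2, Brisco 3, Carrow 1, Dorne 3, Eskel 2, Farrow 1 (sum 12, leaving 4 seats).
Remainders in descending order: Eskel 0.9187, Arden 0.8092, Carrow 0.7893, Brisco 0.6663, Farrow 0.4294, Dorne 0.3872.
Largest remainders: Eskel, Arden, Carrow, Brisco receive the extra seats.

Arden 3, Brisco 4, Carrow 2, Dorne 3, Eskel 3, Farrow 1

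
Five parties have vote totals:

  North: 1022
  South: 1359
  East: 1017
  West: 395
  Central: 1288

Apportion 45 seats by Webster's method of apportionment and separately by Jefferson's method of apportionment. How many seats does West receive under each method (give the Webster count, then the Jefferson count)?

Webster: North 9, South 12, East 9, West 4, Central 11.
Jefferson: North 9, South 12, East 9, West 3, Central 12.
West gets 4 under Webster and 3 under Jefferson.

4 and 3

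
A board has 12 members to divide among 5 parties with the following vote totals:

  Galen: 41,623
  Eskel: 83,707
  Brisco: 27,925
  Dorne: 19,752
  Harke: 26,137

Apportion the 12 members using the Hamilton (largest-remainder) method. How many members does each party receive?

Galen 2; Eskel 5; Brisco 2; Dorne 1; Harke 2

Standard divisor: 199144 ÷ 12 ≈ 16595.333.
Standard quotas: Galen 2.5081, Eskel 5.0440, Brisco 1.6827, Dorne 1.1902, Harke 1.5750.
Lower quotas: Galen 2, Eskel 5, Brisco 1, Dorne 1, Harke 1 (sum 10, leaving 2 seats).
Remainders in descending order: Brisco 0.6827, Harke 0.5750, Galen 0.5081, Dorne 0.1902, Eskel 0.0440.
The surplus seats go to Brisco, Harke.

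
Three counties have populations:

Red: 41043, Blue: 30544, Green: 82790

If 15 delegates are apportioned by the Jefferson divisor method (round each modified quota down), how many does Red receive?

Standard divisor 154377/15 ≈ 10291.8; standard quotas: Red 3.988, Blue 2.968, Green 8.044.
Rounding down gives 3, 2, 8 = 13 seats, so the divisor must be adjusted.
With modified divisor 9700: modified quotas Red 4.231, Blue 3.149, Green 8.535.
Rounding down: Red 4, Blue 3, Green 8 (total 15).
Red receives 4.

4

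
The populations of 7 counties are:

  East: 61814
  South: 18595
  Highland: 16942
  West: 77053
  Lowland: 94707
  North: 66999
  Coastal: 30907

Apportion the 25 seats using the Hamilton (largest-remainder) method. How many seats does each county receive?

East 4, South 1, Highland 1, West 5, Lowland 7, North 5, Coastal 2

Total 367017; standard divisor 367017/25 ≈ 14680.68.
Standard quotas: East 4.2106, South 1.2666, Highland 1.1540, West 5.2486, Lowland 6.4511, North 4.5638, Coastal 2.1053.
Lower quotas: East 4, South 1, Highland 1, West 5, Lowland 6, North 4, Coastal 2 (sum 23, leaving 2 seats).
Remainders in descending order: North 0.5638, Lowland 0.4511, South 0.2666, West 0.2486, East 0.2106, Highland 0.1540, Coastal 0.1053.
Largest remainders: North, Lowland receive the extra seats.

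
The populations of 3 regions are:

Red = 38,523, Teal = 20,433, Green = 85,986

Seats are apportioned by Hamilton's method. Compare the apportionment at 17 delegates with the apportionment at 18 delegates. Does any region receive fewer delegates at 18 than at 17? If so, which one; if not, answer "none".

none

At 17 seats: Red 5, Teal 2, Green 10.
At 18 seats: Red 5, Teal 2, Green 11.
No region's allocation decreased.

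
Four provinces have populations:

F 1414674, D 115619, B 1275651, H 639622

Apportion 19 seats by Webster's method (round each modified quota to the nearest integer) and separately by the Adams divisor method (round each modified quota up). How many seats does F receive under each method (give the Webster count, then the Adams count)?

8 and 7

Webster: F 8, D 1, B 7, H 3.
Adams: F 7, D 1, B 7, H 4.
F gets 8 under Webster and 7 under Adams.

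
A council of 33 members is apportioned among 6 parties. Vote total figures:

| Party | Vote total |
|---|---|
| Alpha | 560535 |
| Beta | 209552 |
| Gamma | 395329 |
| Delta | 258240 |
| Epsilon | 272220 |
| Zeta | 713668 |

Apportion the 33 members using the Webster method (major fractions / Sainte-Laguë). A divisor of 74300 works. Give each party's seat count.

Alpha: 8, Beta: 3, Gamma: 5, Delta: 3, Epsilon: 4, Zeta: 10

With modified divisor 74300: modified quotas Alpha 7.544, Beta 2.820, Gamma 5.321, Delta 3.476, Epsilon 3.664, Zeta 9.605.
Rounding to the nearest integer: Alpha 8, Beta 3, Gamma 5, Delta 3, Epsilon 4, Zeta 10 (total 33).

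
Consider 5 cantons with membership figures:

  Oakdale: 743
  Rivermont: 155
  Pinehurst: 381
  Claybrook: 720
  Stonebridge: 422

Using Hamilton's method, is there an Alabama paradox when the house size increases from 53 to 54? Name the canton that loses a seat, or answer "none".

Rivermont

At 53 seats: Oakdale 16, Rivermont 4, Pinehurst 8, Claybrook 16, Stonebridge 9.
At 54 seats: Oakdale 17, Rivermont 3, Pinehurst 9, Claybrook 16, Stonebridge 9.
Rivermont drops from 4 to 3.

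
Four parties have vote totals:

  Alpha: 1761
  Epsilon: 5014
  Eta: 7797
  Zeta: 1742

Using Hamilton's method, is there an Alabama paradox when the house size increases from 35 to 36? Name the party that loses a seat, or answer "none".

none

At 35 seats: Alpha 4, Epsilon 11, Eta 16, Zeta 4.
At 36 seats: Alpha 4, Epsilon 11, Eta 17, Zeta 4.
No party's allocation decreased.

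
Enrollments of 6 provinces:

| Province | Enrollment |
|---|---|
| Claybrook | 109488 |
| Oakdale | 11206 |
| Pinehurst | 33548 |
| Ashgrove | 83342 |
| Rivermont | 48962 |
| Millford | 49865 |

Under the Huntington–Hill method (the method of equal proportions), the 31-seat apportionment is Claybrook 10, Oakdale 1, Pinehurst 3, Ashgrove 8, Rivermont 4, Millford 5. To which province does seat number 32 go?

Priority for the next seat is population ÷ (√(s·(s+1))).
Priorities: Claybrook 10439.271, Oakdale 7923.839, Pinehurst 9684.473, Ashgrove 9821.949, Rivermont 10948.236, Millford 9104.062.
Highest priority: Rivermont.

Rivermont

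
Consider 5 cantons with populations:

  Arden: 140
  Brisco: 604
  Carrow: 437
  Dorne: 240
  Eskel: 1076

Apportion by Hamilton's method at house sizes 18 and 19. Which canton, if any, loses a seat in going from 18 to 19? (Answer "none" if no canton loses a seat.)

none

At 18 seats: Arden 1, Brisco 4, Carrow 3, Dorne 2, Eskel 8.
At 19 seats: Arden 1, Brisco 5, Carrow 3, Dorne 2, Eskel 8.
No canton's allocation decreased.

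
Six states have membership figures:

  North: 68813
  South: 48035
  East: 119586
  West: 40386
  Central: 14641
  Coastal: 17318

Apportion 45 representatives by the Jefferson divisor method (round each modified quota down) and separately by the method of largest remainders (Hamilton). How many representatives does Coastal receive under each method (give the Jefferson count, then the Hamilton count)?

2 and 3

Jefferson: North 10, South 7, East 18, West 6, Central 2, Coastal 2.
Hamilton: North 10, South 7, East 17, West 6, Central 2, Coastal 3.
Coastal gets 2 under Jefferson and 3 under Hamilton.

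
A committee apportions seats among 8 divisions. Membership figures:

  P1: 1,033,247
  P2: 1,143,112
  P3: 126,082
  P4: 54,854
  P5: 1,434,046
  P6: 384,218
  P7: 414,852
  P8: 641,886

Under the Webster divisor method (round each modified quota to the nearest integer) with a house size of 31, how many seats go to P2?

Standard divisor 5232297/31 ≈ 168783.774; standard quotas: P1 6.122, P2 6.773, P3 0.747, P4 0.325, P5 8.496, P6 2.276, P7 2.458, P8 3.803.
Rounding to the nearest integer gives 6, 7, 1, 0, 8, 2, 2, 4 = 30 seats, so the divisor must be adjusted.
With modified divisor 167300: modified quotas P1 6.176, P2 6.833, P3 0.754, P4 0.328, P5 8.572, P6 2.297, P7 2.480, P8 3.837.
Rounding to the nearest integer: P1 6, P2 7, P3 1, P4 0, P5 9, P6 2, P7 2, P8 4 (total 31).
P2 receives 7.

7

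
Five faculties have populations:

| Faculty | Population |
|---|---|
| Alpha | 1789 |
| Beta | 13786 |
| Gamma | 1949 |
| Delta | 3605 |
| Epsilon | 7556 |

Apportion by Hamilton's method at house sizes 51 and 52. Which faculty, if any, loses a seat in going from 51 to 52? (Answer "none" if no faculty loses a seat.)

At 51 seats: Alpha 3, Beta 25, Gamma 4, Delta 6, Epsilon 13.
At 52 seats: Alpha 3, Beta 25, Gamma 3, Delta 7, Epsilon 14.
Gamma drops from 4 to 3.

Gamma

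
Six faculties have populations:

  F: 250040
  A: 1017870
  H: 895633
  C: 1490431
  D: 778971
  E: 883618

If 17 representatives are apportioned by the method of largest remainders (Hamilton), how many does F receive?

Standard divisor: 5316563 ÷ 17 = 312739.
Standard quotas: F 0.7995, A 3.2547, H 2.8638, C 4.7657, D 2.4908, E 2.8254.
Lower quotas: F 0, A 3, H 2, C 4, D 2, E 2 (sum 13, leaving 4 seats).
Remainders in descending order: H 0.8638, E 0.8254, F 0.7995, C 0.7657, D 0.4908, A 0.2547.
Largest remainders: H, E, F, C receive the extra seats.
F receives 1.

1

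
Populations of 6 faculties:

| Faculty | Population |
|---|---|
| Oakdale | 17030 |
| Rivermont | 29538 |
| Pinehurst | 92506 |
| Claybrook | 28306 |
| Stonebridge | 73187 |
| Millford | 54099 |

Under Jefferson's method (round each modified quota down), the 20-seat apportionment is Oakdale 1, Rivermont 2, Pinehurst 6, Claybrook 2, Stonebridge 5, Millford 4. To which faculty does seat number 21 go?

Priority for the next seat is population ÷ (current seats + 1).
Priorities: Oakdale 8515.000, Rivermont 9846.000, Pinehurst 13215.143, Claybrook 9435.333, Stonebridge 12197.833, Millford 10819.800.
Highest priority: Pinehurst.

Pinehurst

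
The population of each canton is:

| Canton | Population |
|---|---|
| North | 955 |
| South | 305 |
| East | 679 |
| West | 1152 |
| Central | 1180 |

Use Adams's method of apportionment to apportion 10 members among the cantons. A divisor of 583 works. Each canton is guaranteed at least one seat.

North=2, South=1, East=2, West=2, Central=3

With modified divisor 583: modified quotas North 1.638, South 0.523, East 1.165, West 1.976, Central 2.024.
Rounding up: North 2, South 1, East 2, West 2, Central 3 (total 10).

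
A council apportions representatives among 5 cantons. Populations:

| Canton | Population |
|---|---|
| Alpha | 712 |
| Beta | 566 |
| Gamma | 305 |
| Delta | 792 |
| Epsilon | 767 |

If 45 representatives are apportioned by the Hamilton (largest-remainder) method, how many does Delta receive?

11

The standard divisor is 3142/45 ≈ 69.822.
Standard quotas: Alpha 10.197, Beta 8.106, Gamma 4.368, Delta 11.343, Epsilon 10.985.
Lower quotas: Alpha 10, Beta 8, Gamma 4, Delta 11, Epsilon 10 (sum 43, leaving 2 seats).
Remainders in descending order: Epsilon 0.985, Gamma 0.368, Delta 0.343, Alpha 0.197, Beta 0.106.
The surplus seats go to Epsilon, Gamma.
Delta receives 11.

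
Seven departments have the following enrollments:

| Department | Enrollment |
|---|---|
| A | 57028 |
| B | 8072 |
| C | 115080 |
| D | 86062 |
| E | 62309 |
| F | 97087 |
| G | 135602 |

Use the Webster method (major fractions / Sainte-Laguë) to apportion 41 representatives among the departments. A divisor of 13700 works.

With modified divisor 13700: modified quotas A 4.163, B 0.589, C 8.400, D 6.282, E 4.548, F 7.087, G 9.898.
Rounding to the nearest integer: A 4, B 1, C 8, D 6, E 5, F 7, G 10 (total 41).

A 4, B 1, C 8, D 6, E 5, F 7, G 10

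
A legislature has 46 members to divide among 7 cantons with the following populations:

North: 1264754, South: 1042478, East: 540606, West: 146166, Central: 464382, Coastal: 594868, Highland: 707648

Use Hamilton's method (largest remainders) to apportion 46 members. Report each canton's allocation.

Standard divisor: 4760902 ÷ 46 ≈ 103497.87.
Standard quotas: North 12.2201, South 10.0725, East 5.2234, West 1.4123, Central 4.4869, Coastal 5.7476, Highland 6.8373.
Lower quotas: North 12, South 10, East 5, West 1, Central 4, Coastal 5, Highland 6 (sum 43, leaving 3 seats).
Remainders in descending order: Highland 0.8373, Coastal 0.7476, Central 0.4869, West 0.4123, East 0.2234, North 0.2201, South 0.0725.
The surplus seats go to Highland, Coastal, Central.

North 12, South 10, East 5, West 1, Central 5, Coastal 6, Highland 7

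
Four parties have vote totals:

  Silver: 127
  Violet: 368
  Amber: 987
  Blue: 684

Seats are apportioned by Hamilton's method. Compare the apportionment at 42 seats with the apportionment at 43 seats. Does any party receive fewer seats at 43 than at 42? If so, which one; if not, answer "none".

Silver

At 42 seats: Silver 3, Violet 7, Amber 19, Blue 13.
At 43 seats: Silver 2, Violet 7, Amber 20, Blue 14.
Silver drops from 3 to 2.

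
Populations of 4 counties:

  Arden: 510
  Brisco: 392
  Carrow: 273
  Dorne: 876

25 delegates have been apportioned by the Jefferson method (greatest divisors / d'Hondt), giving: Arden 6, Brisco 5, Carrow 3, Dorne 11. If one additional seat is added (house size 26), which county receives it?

Priority for the next seat is population ÷ (current seats + 1).
Priorities: Arden 72.857, Brisco 65.333, Carrow 68.250, Dorne 73.000.
Highest priority: Dorne.

Dorne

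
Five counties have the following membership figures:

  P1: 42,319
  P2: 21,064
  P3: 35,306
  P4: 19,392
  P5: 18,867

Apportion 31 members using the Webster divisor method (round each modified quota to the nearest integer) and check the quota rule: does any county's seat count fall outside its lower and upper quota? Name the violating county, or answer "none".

none

Standard quotas: P1 9.579, P2 4.768, P3 7.992, P4 4.390, P5 4.271.
Webster allocation: P1 10, P2 5, P3 8, P4 4, P5 4.
Every allocation lies between the lower and upper quota.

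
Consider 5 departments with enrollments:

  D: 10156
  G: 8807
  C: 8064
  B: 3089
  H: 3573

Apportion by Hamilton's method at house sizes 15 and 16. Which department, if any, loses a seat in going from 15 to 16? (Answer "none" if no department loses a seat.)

At 15 seats: D 4, G 4, C 4, B 1, H 2.
At 16 seats: D 5, G 4, C 4, B 1, H 2.
No department's allocation decreased.

none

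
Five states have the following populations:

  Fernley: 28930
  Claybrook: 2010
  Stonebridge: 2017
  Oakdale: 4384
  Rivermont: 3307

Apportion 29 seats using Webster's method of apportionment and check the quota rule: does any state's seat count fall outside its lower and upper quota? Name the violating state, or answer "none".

Fernley

Standard quotas: Fernley 20.640, Claybrook 1.434, Stonebridge 1.439, Oakdale 3.128, Rivermont 2.359.
Webster allocation: Fernley 22, Claybrook 1, Stonebridge 1, Oakdale 3, Rivermont 2.
Fernley has quota 20.640 (lower 20, upper 21) but receives 22 — outside the quota interval.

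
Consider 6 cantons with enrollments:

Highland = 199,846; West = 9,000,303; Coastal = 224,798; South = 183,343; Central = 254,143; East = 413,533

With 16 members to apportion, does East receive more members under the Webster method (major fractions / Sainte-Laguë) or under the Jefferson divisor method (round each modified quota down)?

Webster

Webster: Highland 0, West 15, Coastal 0, South 0, Central 0, East 1.
Jefferson: Highland 0, West 16, Coastal 0, South 0, Central 0, East 0.
East gets 1 under Webster and 0 under Jefferson.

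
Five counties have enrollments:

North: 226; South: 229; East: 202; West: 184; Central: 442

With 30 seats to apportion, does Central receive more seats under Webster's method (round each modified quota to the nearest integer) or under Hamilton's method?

Webster

Webster: North 5, South 5, East 5, West 4, Central 11.
Hamilton: North 5, South 6, East 5, West 4, Central 10.
Central gets 11 under Webster and 10 under Hamilton.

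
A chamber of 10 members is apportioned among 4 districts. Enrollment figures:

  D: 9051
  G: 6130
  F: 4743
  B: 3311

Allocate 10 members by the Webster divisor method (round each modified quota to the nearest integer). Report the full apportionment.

Standard divisor 23235/10 ≈ 2323.5; standard quotas: D 3.895, G 2.638, F 2.041, B 1.425.
Rounding to the nearest integer gives D 4, G 3, F 2, B 1 — total 10, matching the house size, so no adjustment is needed.

D=4, G=3, F=2, B=1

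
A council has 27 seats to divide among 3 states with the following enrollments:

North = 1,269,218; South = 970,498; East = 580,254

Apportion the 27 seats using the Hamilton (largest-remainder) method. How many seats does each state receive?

The standard divisor is 2819970/27 ≈ 104443.333.
Standard quotas: North 12.1522, South 9.2921, East 5.5557.
Lower quotas: North 12, South 9, East 5 (sum 26, leaving 1 seat).
Remainders in descending order: East 0.5557, South 0.2921, North 0.1522.
Largest remainder: East receives the extra seat.

North 12, South 9, East 6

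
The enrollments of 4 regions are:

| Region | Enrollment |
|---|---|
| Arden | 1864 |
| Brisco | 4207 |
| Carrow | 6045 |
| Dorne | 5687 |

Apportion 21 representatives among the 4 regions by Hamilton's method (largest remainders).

Arden=2, Brisco=5, Carrow=7, Dorne=7

Total 17803; standard divisor 17803/21 ≈ 847.762.
Standard quotas: Arden 2.1987, Brisco 4.9625, Carrow 7.1305, Dorne 6.7083.
Lower quotas: Arden 2, Brisco 4, Carrow 7, Dorne 6 (sum 19, leaving 2 seats).
Remainders in descending order: Brisco 0.9625, Dorne 0.7083, Arden 0.1987, Carrow 0.1305.
The surplus seats go to Brisco, Dorne.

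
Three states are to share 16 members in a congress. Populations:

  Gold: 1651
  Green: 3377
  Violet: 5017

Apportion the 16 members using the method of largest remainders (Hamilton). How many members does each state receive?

Gold: 3, Green: 5, Violet: 8

Standard divisor: 10045 ÷ 16 ≈ 627.812.
Standard quotas: Gold 2.6298, Green 5.3790, Violet 7.9912.
Lower quotas: Gold 2, Green 5, Violet 7 (sum 14, leaving 2 seats).
Remainders in descending order: Violet 0.9912, Gold 0.6298, Green 0.3790.
The surplus seats go to Violet, Gold.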